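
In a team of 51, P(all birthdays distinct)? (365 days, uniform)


P(all different) = Π(365-i)/365 for i=0..50
= (365/365)×(364/365)×...×(315/365)
= 0.025568

P ≈ 0.0256 ≈ 2.56%


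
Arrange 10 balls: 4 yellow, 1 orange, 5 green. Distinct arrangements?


10!/(4!×1!×5!) = 1260

1260


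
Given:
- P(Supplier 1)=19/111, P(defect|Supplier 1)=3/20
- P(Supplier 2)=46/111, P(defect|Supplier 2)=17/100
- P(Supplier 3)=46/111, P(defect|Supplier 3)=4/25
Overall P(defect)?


P(B) = Σ P(B|Aᵢ)×P(Aᵢ)
  3/20×19/111 = 19/740
  17/100×46/111 = 391/5550
  4/25×46/111 = 184/2775
Sum = 601/3700

P(defect) = 601/3700 ≈ 16.24%


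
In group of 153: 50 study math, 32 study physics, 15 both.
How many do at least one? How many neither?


|A∪B| = 50+32-15 = 67
Neither = 153-67 = 86

At least one: 67; Neither: 86


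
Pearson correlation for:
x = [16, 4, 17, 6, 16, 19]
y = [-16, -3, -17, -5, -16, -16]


n=6, Σx=78, Σy=-73, Σxy=-1147, Σx²=1214, Σy²=1091
r = (6×(-1147) - 78×(-73))/√((6×1214 - 78²)(6×1091 - (-73)²))
= -1188/√(1200×1217) = -1188/√1460400 ≈ -1188/1208.4701 ≈ -0.9831

r ≈ -0.9831


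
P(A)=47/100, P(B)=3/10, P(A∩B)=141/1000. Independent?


P(A)×P(B) = 141/1000
P(A∩B) = 141/1000
Equal ✓ → Independent

Yes, independent


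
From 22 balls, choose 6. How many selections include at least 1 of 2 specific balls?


Complement: C(22,6) - C(20,6) = 74613 - 38760 = 35853

35853


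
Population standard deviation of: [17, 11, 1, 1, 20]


Mean = 50/5 = 10
  (17-10)²=49
  (11-10)²=1
  (1-10)²=81
  (1-10)²=81
  (20-10)²=100
Σ(x-μ)² = 312
σ² = 312/5

σ = √(312/5) ≈ 7.8994


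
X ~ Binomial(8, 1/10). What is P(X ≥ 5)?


P(X ≥ 5) = Σ P(X=i) for i=5..8
P(X=5) = 5103/12500000
P(X=6) = 567/25000000
P(X=7) = 9/12500000
P(X=8) = 1/100000000
Sum = 8633/20000000

P(X ≥ 5) = 8633/20000000 ≈ 0.04%


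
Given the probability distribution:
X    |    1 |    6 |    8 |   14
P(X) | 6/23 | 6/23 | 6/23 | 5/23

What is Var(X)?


E[X] = 160/23
E[X²] = 1586/23
Var(X) = E[X²] - (E[X])² = 1586/23 - 25600/529 = 10878/529

Var(X) = 10878/529 ≈ 20.5633


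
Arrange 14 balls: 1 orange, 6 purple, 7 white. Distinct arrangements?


14!/(1!×6!×7!) = 24024

24024


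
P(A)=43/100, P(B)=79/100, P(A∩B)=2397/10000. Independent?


P(A)×P(B) = 3397/10000
P(A∩B) = 2397/10000
Not equal → NOT independent

No, not independent


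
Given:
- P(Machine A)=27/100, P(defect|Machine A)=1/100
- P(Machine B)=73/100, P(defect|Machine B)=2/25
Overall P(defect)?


P(B) = Σ P(B|Aᵢ)×P(Aᵢ)
  1/100×27/100 = 27/10000
  2/25×73/100 = 73/1250
Sum = 611/10000

P(defect) = 611/10000 ≈ 6.11%


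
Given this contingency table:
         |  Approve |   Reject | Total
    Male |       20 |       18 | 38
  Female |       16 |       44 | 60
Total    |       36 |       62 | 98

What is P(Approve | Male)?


P(Approve | Male) = 20/(20+18) = 20/38 = 10/19

P(Approve|Male) = 10/19 ≈ 52.63%


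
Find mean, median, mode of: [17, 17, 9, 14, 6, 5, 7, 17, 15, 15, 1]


Sorted: [1, 5, 6, 7, 9, 14, 15, 15, 17, 17, 17]
Mean = 123/11
Median = 14
Freq: {17: 3, 9: 1, 14: 1, 6: 1, 5: 1, 7: 1, 15: 2, 1: 1}
Mode: [17]

Mean=123/11, Median=14, Mode=17


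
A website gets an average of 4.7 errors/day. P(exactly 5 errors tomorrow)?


Poisson(λ=4.7): P(X=5) = e^(-λ)×λ^k/k!
= e^(-4.7) × 4.7^5 / 5!
≈ 0.009095277102 × 2293.45007 / 120 ≈ 0.173830

P(X=5) ≈ 0.173830 ≈ 17.38%


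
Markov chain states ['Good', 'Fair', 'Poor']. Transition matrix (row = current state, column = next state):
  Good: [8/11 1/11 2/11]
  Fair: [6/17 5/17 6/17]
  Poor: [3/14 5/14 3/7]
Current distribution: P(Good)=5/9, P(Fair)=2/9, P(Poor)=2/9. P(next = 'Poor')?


P(next=Poor) = Σᵢ P(now=i)×P(i→Poor)
= 5/9×2/11 + 2/9×6/17 + 2/9×3/7
= 10/99 + 4/51 + 2/21 = 3236/11781

P = 3236/11781 ≈ 0.2747


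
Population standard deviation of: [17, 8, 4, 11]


Mean = 40/4 = 10
  (17-10)²=49
  (8-10)²=4
  (4-10)²=36
  (11-10)²=1
Σ(x-μ)² = 90
σ² = 90/4 = 45/2

σ = √(45/2) ≈ 4.7434


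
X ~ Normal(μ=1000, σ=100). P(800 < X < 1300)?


z₁=(800-1000)/100=-2.0, z₂=(1300-1000)/100=3.0
P = Φ(3.0) - Φ(-2.0) = 0.998650 - 0.022750 = 0.975900 ≈ 0.9759

P(800 < X < 1300) ≈ 0.9759


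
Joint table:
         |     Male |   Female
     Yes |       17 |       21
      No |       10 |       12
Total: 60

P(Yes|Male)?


P(Yes|Male) = 17/(17+10) = 17/27

P = 17/27 ≈ 62.96%


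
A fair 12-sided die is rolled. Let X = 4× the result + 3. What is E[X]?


E[die] = (1+12)/2 = 13/2
E[X] = 4×13/2 + 3 = 29

E[X] = 29


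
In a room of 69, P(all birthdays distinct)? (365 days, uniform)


P(all different) = Π(365-i)/365 for i=0..68
= (365/365)×(364/365)×...×(297/365)
= 0.001036

P ≈ 0.0010 ≈ 0.10%


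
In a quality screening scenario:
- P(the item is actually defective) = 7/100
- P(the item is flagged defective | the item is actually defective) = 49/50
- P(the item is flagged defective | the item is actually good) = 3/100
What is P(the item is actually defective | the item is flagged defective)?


Using Bayes' theorem:
P(A|B) = P(B|A)·P(A) / P(B)

P(the item is flagged defective) = 49/50 × 7/100 + 3/100 × 93/100
= 343/5000 + 279/10000 = 193/2000

P(the item is actually defective|the item is flagged defective) = (343/5000) / (193/2000) = 686/965

P(the item is actually defective|the item is flagged defective) = 686/965 ≈ 71.09%


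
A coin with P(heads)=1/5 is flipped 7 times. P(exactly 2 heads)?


Binomial: P(X=2) = C(7,2)×p^2×(1-p)^5
= 21 × 1/25 × 1024/3125 = 21504/78125

P(X=2) = 21504/78125 ≈ 27.53%


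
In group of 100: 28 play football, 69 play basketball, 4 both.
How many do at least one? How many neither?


|A∪B| = 28+69-4 = 93
Neither = 100-93 = 7

At least one: 93; Neither: 7


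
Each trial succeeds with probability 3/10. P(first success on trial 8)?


Geometric: P(X=8) = (1-p)^(k-1)×p = (7/10)^7×3/10 = 2470629/100000000

P(X=8) = 2470629/100000000 ≈ 2.47%


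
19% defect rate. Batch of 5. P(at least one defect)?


P(all good) = (81/100)^5 = 3486784401/10000000000
P(≥1 defect) = 6513215599/10000000000

P = 6513215599/10000000000 ≈ 65.13%


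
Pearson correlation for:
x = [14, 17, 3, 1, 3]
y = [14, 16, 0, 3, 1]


n=5, Σx=38, Σy=34, Σxy=474, Σx²=504, Σy²=462
r = (5×474 - 38×34)/√((5×504 - 38²)(5×462 - 34²))
= 1078/√(1076×1154) = 1078/√1241704 ≈ 1078/1114.3177 ≈ 0.9674

r ≈ 0.9674


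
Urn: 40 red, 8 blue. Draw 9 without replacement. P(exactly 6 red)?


Hypergeometric: C(40,6)×C(8,3)/C(48,9)
= 3838380×56/1677106640 = 2686866/20963833

P(X=6) = 2686866/20963833 ≈ 12.82%


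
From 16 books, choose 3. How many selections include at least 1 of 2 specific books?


Complement: C(16,3) - C(14,3) = 560 - 364 = 196

196


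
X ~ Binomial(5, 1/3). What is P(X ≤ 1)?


P(X ≤ 1) = Σ P(X=i) for i=0..1
P(X=0) = 32/243
P(X=1) = 80/243
Sum = 112/243

P(X ≤ 1) = 112/243 ≈ 46.09%


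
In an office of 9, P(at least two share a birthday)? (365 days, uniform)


P(all different) = Π(365-i)/365 for i=0..8
= 0.905376
P(match) = 1 - 0.905376 = 0.094624

P ≈ 0.0946 ≈ 9.46%


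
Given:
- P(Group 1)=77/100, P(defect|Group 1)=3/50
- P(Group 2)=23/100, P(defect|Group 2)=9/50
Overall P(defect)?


P(B) = Σ P(B|Aᵢ)×P(Aᵢ)
  3/50×77/100 = 231/5000
  9/50×23/100 = 207/5000
Sum = 219/2500

P(defect) = 219/2500 ≈ 8.76%


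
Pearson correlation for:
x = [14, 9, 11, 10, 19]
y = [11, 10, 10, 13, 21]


n=5, Σx=63, Σy=65, Σxy=883, Σx²=859, Σy²=931
r = (5×883 - 63×65)/√((5×859 - 63²)(5×931 - 65²))
= 320/√(326×430) = 320/√140180 ≈ 320/374.4062 ≈ 0.8547

r ≈ 0.8547


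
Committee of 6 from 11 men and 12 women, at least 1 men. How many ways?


Count by #men:
  1M,5W: C(11,1)×C(12,5)=8712
  2M,4W: C(11,2)×C(12,4)=27225
  3M,3W: C(11,3)×C(12,3)=36300
  4M,2W: C(11,4)×C(12,2)=21780
  5M,1W: C(11,5)×C(12,1)=5544
  6M,0W: C(11,6)×C(12,0)=462
Total = 100023

100023


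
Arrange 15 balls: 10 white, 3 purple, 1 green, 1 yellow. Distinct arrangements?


15!/(10!×3!×1!×1!) = 60060

60060


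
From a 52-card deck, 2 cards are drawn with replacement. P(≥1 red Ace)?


P(not a red Ace) = 50/52 = 25/26
P(none in 2 draws) = (25/26)^2 = 625/676
P(≥1 red Ace) = 1 - 625/676 = 51/676

P = 51/676 ≈ 7.54%


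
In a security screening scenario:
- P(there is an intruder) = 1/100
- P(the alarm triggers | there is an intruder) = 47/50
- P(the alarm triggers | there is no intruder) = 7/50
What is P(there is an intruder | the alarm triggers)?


Using Bayes' theorem:
P(A|B) = P(B|A)·P(A) / P(B)

P(the alarm triggers) = 47/50 × 1/100 + 7/50 × 99/100
= 47/5000 + 693/5000 = 37/250

P(there is an intruder|the alarm triggers) = (47/5000) / (37/250) = 47/740

P(there is an intruder|the alarm triggers) = 47/740 ≈ 6.35%


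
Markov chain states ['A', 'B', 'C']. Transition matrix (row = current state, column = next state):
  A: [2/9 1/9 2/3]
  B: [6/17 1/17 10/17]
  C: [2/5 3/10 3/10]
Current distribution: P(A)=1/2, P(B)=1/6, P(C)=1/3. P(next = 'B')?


P(next=B) = Σᵢ P(now=i)×P(i→B)
= 1/2×1/9 + 1/6×1/17 + 1/3×3/10
= 1/18 + 1/102 + 1/10 = 253/1530

P = 253/1530 ≈ 0.1654


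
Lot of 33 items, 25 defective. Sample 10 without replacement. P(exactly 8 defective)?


Hypergeometric: C(25,8)×C(8,2)/C(33,10)
= 1081575×28/92561040 = 15295/46748

P(X=8) = 15295/46748 ≈ 32.72%


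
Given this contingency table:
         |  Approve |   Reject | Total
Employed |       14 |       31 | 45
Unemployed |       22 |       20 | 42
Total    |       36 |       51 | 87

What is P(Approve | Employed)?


P(Approve | Employed) = 14/(14+31) = 14/45

P(Approve|Employed) = 14/45 ≈ 31.11%


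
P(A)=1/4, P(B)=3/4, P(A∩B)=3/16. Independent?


P(A)×P(B) = 3/16
P(A∩B) = 3/16
Equal ✓ → Independent

Yes, independent


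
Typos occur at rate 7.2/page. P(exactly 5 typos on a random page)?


Poisson(λ=7.2): P(X=5) = e^(-λ)×λ^k/k!
= e^(-7.2) × 7.2^5 / 5!
≈ 0.0007465858084 × 19349.17632 / 120 ≈ 0.120382

P(X=5) ≈ 0.120382 ≈ 12.04%


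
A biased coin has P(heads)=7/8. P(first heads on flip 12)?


Geometric: P(X=12) = (1-p)^(k-1)×p = (1/8)^11×7/8 = 7/68719476736

P(X=12) = 7/68719476736 ≈ 0.00%


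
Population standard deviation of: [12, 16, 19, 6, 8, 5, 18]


Mean = 84/7 = 12
  (12-12)²=0
  (16-12)²=16
  (19-12)²=49
  (6-12)²=36
  (8-12)²=16
  (5-12)²=49
  (18-12)²=36
Σ(x-μ)² = 202
σ² = 202/7

σ = √(202/7) ≈ 5.3719


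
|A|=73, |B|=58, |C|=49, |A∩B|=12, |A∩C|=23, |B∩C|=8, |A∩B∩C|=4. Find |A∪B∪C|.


|A∪B∪C| = 73+58+49-12-23-8+4 = 141

|A∪B∪C| = 141


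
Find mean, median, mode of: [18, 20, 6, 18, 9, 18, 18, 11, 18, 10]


Sorted: [6, 9, 10, 11, 18, 18, 18, 18, 18, 20]
Mean = 146/10 = 73/5
Median = 18
Freq: {18: 5, 20: 1, 6: 1, 9: 1, 11: 1, 10: 1}
Mode: [18]

Mean=73/5, Median=18, Mode=18


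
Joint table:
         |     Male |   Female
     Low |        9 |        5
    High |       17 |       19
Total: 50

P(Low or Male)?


P(Low∨Male) = P(Low) + P(Male) - P(Low∧Male)
= (14 + 26 - 9)/50 = 31/50

P = 31/50 ≈ 62.00%


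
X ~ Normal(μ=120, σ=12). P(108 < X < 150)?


z₁=(108-120)/12=-1.0, z₂=(150-120)/12=2.5
P = Φ(2.5) - Φ(-1.0) = 0.993790 - 0.158655 = 0.835135 ≈ 0.8351

P(108 < X < 150) ≈ 0.8351


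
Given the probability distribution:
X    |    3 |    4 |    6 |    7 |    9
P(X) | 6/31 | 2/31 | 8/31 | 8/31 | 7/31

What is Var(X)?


E[X] = 193/31
E[X²] = 43
Var(X) = E[X²] - (E[X])² = 43 - 37249/961 = 4074/961

Var(X) = 4074/961 ≈ 4.2393


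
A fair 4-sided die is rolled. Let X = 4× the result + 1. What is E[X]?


E[die] = (1+4)/2 = 5/2
E[X] = 4×5/2 + 1 = 11

E[X] = 11


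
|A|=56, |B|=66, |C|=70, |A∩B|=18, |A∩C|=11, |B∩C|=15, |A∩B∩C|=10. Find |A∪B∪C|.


|A∪B∪C| = 56+66+70-18-11-15+10 = 158

|A∪B∪C| = 158


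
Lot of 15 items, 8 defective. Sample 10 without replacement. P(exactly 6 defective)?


Hypergeometric: C(8,6)×C(7,4)/C(15,10)
= 28×35/3003 = 140/429

P(X=6) = 140/429 ≈ 32.63%


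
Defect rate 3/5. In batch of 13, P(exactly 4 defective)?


Binomial: P(X=4) = C(13,4)×p^4×(1-p)^9
= 715 × 81/625 × 512/1953125 = 5930496/244140625

P(X=4) = 5930496/244140625 ≈ 2.43%


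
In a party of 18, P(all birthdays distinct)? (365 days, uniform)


P(all different) = Π(365-i)/365 for i=0..17
= (365/365)×(364/365)×...×(348/365)
= 0.653089

P ≈ 0.6531 ≈ 65.31%


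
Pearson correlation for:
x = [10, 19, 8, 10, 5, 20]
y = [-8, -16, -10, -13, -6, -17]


n=6, Σx=72, Σy=-70, Σxy=-964, Σx²=1050, Σy²=914
r = (6×(-964) - 72×(-70))/√((6×1050 - 72²)(6×914 - (-70)²))
= -744/√(1116×584) = -744/√651744 ≈ -744/807.3066 ≈ -0.9216

r ≈ -0.9216


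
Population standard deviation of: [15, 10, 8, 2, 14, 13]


Mean = 62/6 = 31/3
  (15-31/3)²=196/9
  (10-31/3)²=1/9
  (8-31/3)²=49/9
  (2-31/3)²=625/9
  (14-31/3)²=121/9
  (13-31/3)²=64/9
Σ(x-μ)² = 352/3
σ² = (352/3)/6 = 176/9

σ = √(176/9) ≈ 4.4222


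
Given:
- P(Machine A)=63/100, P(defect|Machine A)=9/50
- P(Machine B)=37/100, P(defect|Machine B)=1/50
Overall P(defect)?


P(B) = Σ P(B|Aᵢ)×P(Aᵢ)
  9/50×63/100 = 567/5000
  1/50×37/100 = 37/5000
Sum = 151/1250

P(defect) = 151/1250 ≈ 12.08%


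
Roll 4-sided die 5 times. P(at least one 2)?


P(no 2)^5 = (3/4)^5 = 243/1024
P(≥1) = 1 - 243/1024 = 781/1024

P = 781/1024 ≈ 76.27%


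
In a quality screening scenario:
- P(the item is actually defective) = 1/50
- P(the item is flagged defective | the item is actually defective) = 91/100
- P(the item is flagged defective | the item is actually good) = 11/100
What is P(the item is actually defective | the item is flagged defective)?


Using Bayes' theorem:
P(A|B) = P(B|A)·P(A) / P(B)

P(the item is flagged defective) = 91/100 × 1/50 + 11/100 × 49/50
= 91/5000 + 539/5000 = 63/500

P(the item is actually defective|the item is flagged defective) = (91/5000) / (63/500) = 13/90

P(the item is actually defective|the item is flagged defective) = 13/90 ≈ 14.44%


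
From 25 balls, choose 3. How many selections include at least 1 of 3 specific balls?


Complement: C(25,3) - C(22,3) = 2300 - 1540 = 760

760


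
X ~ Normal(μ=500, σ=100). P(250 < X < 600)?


z₁=(250-500)/100=-2.5, z₂=(600-500)/100=1.0
P = Φ(1.0) - Φ(-2.5) = 0.841345 - 0.006210 = 0.835135 ≈ 0.8351

P(250 < X < 600) ≈ 0.8351


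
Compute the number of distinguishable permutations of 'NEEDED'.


Letters: 6, freq: {'N': 1, 'E': 3, 'D': 2}
6!/(1!×3!×2!) = 720/12 = 60

60


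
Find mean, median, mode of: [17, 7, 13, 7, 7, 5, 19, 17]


Sorted: [5, 7, 7, 7, 13, 17, 17, 19]
Mean = 92/8 = 23/2
Median = 10
Freq: {17: 2, 7: 3, 13: 1, 5: 1, 19: 1}
Mode: [7]

Mean=23/2, Median=10, Mode=7


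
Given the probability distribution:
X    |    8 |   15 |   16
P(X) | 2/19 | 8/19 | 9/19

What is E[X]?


E[X] = Σ x·P(X=x)
= (8)×(2/19) + (15)×(8/19) + (16)×(9/19)
= 280/19

E[X] = 280/19


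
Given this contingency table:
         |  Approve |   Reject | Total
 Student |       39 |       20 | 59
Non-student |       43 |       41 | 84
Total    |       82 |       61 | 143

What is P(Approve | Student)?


P(Approve | Student) = 39/(39+20) = 39/59

P(Approve|Student) = 39/59 ≈ 66.10%


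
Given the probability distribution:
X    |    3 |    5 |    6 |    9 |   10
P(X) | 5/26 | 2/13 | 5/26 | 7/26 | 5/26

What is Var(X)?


E[X] = 89/13
E[X²] = 696/13
Var(X) = E[X²] - (E[X])² = 696/13 - 7921/169 = 1127/169

Var(X) = 1127/169 ≈ 6.6686


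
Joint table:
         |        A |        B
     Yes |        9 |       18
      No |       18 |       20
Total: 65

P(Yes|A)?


P(Yes|A) = 9/(9+18) = 9/27 = 1/3

P = 1/3 ≈ 33.33%


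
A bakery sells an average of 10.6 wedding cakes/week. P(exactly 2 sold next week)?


Poisson(λ=10.6): P(X=2) = e^(-λ)×λ^k/k!
= e^(-10.6) × 10.6^2 / 2!
≈ 2.491600973e-05 × 112.36 / 2 ≈ 0.001400

P(X=2) ≈ 0.001400 ≈ 0.14%


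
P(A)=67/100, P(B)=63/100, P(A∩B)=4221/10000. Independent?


P(A)×P(B) = 4221/10000
P(A∩B) = 4221/10000
Equal ✓ → Independent

Yes, independent


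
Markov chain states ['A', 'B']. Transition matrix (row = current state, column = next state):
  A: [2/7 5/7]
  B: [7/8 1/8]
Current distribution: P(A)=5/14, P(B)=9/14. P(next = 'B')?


P(next=B) = Σᵢ P(now=i)×P(i→B)
= 5/14×5/7 + 9/14×1/8
= 25/98 + 9/112 = 263/784

P = 263/784 ≈ 0.3355


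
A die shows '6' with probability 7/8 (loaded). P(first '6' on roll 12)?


Geometric: P(X=12) = (1-p)^(k-1)×p = (1/8)^11×7/8 = 7/68719476736

P(X=12) = 7/68719476736 ≈ 0.00%


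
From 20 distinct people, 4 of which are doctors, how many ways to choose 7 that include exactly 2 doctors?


Choose 2 of the 4 doctors and 5 of the other 16 people:
C(4,2)×C(16,5) = 6×4368 = 26208

26208


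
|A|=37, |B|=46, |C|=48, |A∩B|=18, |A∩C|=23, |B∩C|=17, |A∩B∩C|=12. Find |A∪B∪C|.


|A∪B∪C| = 37+46+48-18-23-17+12 = 85

|A∪B∪C| = 85


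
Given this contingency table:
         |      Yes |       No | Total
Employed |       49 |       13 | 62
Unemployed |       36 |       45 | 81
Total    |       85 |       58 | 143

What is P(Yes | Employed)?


P(Yes | Employed) = 49/(49+13) = 49/62

P(Yes|Employed) = 49/62 ≈ 79.03%


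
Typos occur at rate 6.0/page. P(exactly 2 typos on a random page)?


Poisson(λ=6.0): P(X=2) = e^(-λ)×λ^k/k!
= e^(-6.0) × 6.0^2 / 2!
≈ 0.002478752177 × 36 / 2 ≈ 0.044618

P(X=2) ≈ 0.044618 ≈ 4.46%


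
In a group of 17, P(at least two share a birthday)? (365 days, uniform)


P(all different) = Π(365-i)/365 for i=0..16
= 0.684992
P(match) = 1 - 0.684992 = 0.315008

P ≈ 0.3150 ≈ 31.50%


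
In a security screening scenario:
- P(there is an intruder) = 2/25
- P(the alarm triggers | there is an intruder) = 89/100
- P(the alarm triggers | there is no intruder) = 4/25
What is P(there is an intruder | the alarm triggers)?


Using Bayes' theorem:
P(A|B) = P(B|A)·P(A) / P(B)

P(the alarm triggers) = 89/100 × 2/25 + 4/25 × 23/25
= 89/1250 + 92/625 = 273/1250

P(there is an intruder|the alarm triggers) = (89/1250) / (273/1250) = 89/273

P(there is an intruder|the alarm triggers) = 89/273 ≈ 32.60%


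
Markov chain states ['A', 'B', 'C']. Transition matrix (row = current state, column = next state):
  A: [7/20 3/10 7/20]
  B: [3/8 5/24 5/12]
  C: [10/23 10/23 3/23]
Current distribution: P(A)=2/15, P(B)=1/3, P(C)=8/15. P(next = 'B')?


P(next=B) = Σᵢ P(now=i)×P(i→B)
= 2/15×3/10 + 1/3×5/24 + 8/15×10/23
= 1/25 + 5/72 + 16/69 = 14131/41400

P = 14131/41400 ≈ 0.3413


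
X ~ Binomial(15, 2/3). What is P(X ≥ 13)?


P(X ≥ 13) = Σ P(X=i) for i=13..15
P(X=13) = 286720/4782969
P(X=14) = 81920/4782969
P(X=15) = 32768/14348907
Sum = 1138688/14348907

P(X ≥ 13) = 1138688/14348907 ≈ 7.94%


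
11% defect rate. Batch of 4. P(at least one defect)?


P(all good) = (89/100)^4 = 62742241/100000000
P(≥1 defect) = 37257759/100000000

P = 37257759/100000000 ≈ 37.26%


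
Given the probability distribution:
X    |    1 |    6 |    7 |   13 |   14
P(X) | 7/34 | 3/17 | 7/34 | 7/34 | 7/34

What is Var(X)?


E[X] = 281/34
E[X²] = 3121/34
Var(X) = E[X²] - (E[X])² = 3121/34 - 78961/1156 = 27153/1156

Var(X) = 27153/1156 ≈ 23.4888


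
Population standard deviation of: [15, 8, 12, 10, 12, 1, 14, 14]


Mean = 86/8 = 43/4
  (15-43/4)²=289/16
  (8-43/4)²=121/16
  (12-43/4)²=25/16
  (10-43/4)²=9/16
  (12-43/4)²=25/16
  (1-43/4)²=1521/16
  (14-43/4)²=169/16
  (14-43/4)²=169/16
Σ(x-μ)² = 291/2
σ² = (291/2)/8 = 291/16

σ = √(291/16) ≈ 4.2647


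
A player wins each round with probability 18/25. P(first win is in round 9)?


Geometric: P(X=9) = (1-p)^(k-1)×p = (7/25)^8×18/25 = 103766418/3814697265625

P(X=9) = 103766418/3814697265625 ≈ 0.00%


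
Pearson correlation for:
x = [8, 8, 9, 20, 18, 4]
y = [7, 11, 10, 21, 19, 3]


n=6, Σx=67, Σy=71, Σxy=1008, Σx²=949, Σy²=1081
r = (6×1008 - 67×71)/√((6×949 - 67²)(6×1081 - 71²))
= 1291/√(1205×1445) = 1291/√1741225 ≈ 1291/1319.5548 ≈ 0.9784

r ≈ 0.9784


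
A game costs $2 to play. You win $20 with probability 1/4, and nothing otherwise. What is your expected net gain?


E[gain] = (20-2)×1/4 + (-2)×3/4
= 9/2 - 3/2 = 3

Expected net gain = $3 ≈ $3.00


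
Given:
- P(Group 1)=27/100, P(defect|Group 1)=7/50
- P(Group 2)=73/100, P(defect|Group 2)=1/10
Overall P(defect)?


P(B) = Σ P(B|Aᵢ)×P(Aᵢ)
  7/50×27/100 = 189/5000
  1/10×73/100 = 73/1000
Sum = 277/2500

P(defect) = 277/2500 ≈ 11.08%


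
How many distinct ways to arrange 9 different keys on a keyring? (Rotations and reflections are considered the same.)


Free circular arrangements: rotations and reflections both identified.
(n-1)!/2 = 8!/2 = 40320/2 = 20160

20160


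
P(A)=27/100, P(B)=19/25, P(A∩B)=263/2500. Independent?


P(A)×P(B) = 513/2500
P(A∩B) = 263/2500
Not equal → NOT independent

No, not independent


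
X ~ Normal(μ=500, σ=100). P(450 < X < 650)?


z₁=(450-500)/100=-0.5, z₂=(650-500)/100=1.5
P = Φ(1.5) - Φ(-0.5) = 0.933193 - 0.308538 = 0.624655 ≈ 0.6247

P(450 < X < 650) ≈ 0.6247


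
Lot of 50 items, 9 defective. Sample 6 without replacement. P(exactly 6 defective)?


Hypergeometric: C(9,6)×C(41,0)/C(50,6)
= 84×1/15890700 = 1/189175

P(X=6) = 1/189175 ≈ 0.00%


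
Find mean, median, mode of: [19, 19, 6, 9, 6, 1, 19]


Sorted: [1, 6, 6, 9, 19, 19, 19]
Mean = 79/7
Median = 9
Freq: {19: 3, 6: 2, 9: 1, 1: 1}
Mode: [19]

Mean=79/7, Median=9, Mode=19


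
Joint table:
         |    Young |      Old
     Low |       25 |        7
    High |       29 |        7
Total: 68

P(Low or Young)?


P(Low∨Young) = P(Low) + P(Young) - P(Low∧Young)
= (32 + 54 - 25)/68 = 61/68

P = 61/68 ≈ 89.71%


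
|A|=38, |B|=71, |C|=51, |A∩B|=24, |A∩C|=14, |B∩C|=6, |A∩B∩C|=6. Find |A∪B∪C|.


|A∪B∪C| = 38+71+51-24-14-6+6 = 122

|A∪B∪C| = 122


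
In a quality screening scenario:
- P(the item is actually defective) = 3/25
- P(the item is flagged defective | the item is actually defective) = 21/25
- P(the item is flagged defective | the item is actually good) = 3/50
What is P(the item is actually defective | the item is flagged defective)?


Using Bayes' theorem:
P(A|B) = P(B|A)·P(A) / P(B)

P(the item is flagged defective) = 21/25 × 3/25 + 3/50 × 22/25
= 63/625 + 33/625 = 96/625

P(the item is actually defective|the item is flagged defective) = (63/625) / (96/625) = 21/32

P(the item is actually defective|the item is flagged defective) = 21/32 ≈ 65.62%


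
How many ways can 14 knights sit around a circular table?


Circular arrangements of 14 distinct objects: fix one position to break rotational symmetry.
(n-1)! = 13! = 6227020800

6227020800


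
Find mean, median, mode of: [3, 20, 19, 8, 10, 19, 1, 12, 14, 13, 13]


Sorted: [1, 3, 8, 10, 12, 13, 13, 14, 19, 19, 20]
Mean = 132/11 = 12
Median = 13
Freq: {3: 1, 20: 1, 19: 2, 8: 1, 10: 1, 1: 1, 12: 1, 14: 1, 13: 2}
Mode: [13, 19]

Mean=12, Median=13, Mode=[13, 19]


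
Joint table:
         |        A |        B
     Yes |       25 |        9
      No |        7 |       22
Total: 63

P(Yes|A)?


P(Yes|A) = 25/(25+7) = 25/32

P = 25/32 ≈ 78.12%


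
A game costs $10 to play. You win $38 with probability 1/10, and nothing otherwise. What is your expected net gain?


E[gain] = (38-10)×1/10 + (-10)×9/10
= 14/5 - 9 = -31/5

Expected net gain = $-31/5 ≈ $-6.20


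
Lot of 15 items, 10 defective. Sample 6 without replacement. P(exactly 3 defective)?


Hypergeometric: C(10,3)×C(5,3)/C(15,6)
= 120×10/5005 = 240/1001

P(X=3) = 240/1001 ≈ 23.98%


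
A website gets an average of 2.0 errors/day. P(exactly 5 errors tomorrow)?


Poisson(λ=2.0): P(X=5) = e^(-λ)×λ^k/k!
= e^(-2.0) × 2.0^5 / 5!
≈ 0.1353352832 × 32 / 120 ≈ 0.036089

P(X=5) ≈ 0.036089 ≈ 3.61%


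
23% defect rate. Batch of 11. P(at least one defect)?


P(all good) = (77/100)^11 = 564154396389137449973/10000000000000000000000
P(≥1 defect) = 9435845603610862550027/10000000000000000000000

P = 9435845603610862550027/10000000000000000000000 ≈ 94.36%


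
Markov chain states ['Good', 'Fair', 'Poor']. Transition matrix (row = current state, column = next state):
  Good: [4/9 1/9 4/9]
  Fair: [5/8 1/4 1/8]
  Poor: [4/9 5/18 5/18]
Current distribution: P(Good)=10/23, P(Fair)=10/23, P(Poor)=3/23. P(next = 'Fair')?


P(next=Fair) = Σᵢ P(now=i)×P(i→Fair)
= 10/23×1/9 + 10/23×1/4 + 3/23×5/18
= 10/207 + 5/46 + 5/138 = 40/207

P = 40/207 ≈ 0.1932


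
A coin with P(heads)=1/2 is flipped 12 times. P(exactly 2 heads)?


Binomial: P(X=2) = C(12,2)×p^2×(1-p)^10
= 66 × 1/4 × 1/1024 = 33/2048

P(X=2) = 33/2048 ≈ 1.61%


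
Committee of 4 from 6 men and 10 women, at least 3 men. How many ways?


Count by #men:
  3M,1W: C(6,3)×C(10,1)=200
  4M,0W: C(6,4)×C(10,0)=15
Total = 215

215


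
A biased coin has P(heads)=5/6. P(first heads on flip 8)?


Geometric: P(X=8) = (1-p)^(k-1)×p = (1/6)^7×5/6 = 5/1679616

P(X=8) = 5/1679616 ≈ 0.00%


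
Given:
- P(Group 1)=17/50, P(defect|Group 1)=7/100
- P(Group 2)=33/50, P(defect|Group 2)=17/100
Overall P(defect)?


P(B) = Σ P(B|Aᵢ)×P(Aᵢ)
  7/100×17/50 = 119/5000
  17/100×33/50 = 561/5000
Sum = 17/125

P(defect) = 17/125 ≈ 13.60%


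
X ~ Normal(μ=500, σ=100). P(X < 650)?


z = (650-500)/100 = 1.5
P(Z < 1.5) = 0.9332

P(X < 650) ≈ 0.9332


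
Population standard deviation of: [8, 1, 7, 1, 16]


Mean = 33/5
  (8-33/5)²=49/25
  (1-33/5)²=784/25
  (7-33/5)²=4/25
  (1-33/5)²=784/25
  (16-33/5)²=2209/25
Σ(x-μ)² = 766/5
σ² = (766/5)/5 = 766/25

σ = √(766/25) ≈ 5.5353


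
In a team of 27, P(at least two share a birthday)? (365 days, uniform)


P(all different) = Π(365-i)/365 for i=0..26
= 0.373141
P(match) = 1 - 0.373141 = 0.626859

P ≈ 0.6269 ≈ 62.69%


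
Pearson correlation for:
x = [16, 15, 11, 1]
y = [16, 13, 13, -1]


n=4, Σx=43, Σy=41, Σxy=593, Σx²=603, Σy²=595
r = (4×593 - 43×41)/√((4×603 - 43²)(4×595 - 41²))
= 609/√(563×699) = 609/√393537 ≈ 609/627.3253 ≈ 0.9708

r ≈ 0.9708


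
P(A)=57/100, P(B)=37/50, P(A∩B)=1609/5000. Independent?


P(A)×P(B) = 2109/5000
P(A∩B) = 1609/5000
Not equal → NOT independent

No, not independent


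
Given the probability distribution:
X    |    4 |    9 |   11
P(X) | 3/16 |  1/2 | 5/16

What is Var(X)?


E[X] = 139/16
E[X²] = 1301/16
Var(X) = E[X²] - (E[X])² = 1301/16 - 19321/256 = 1495/256

Var(X) = 1495/256 ≈ 5.8398


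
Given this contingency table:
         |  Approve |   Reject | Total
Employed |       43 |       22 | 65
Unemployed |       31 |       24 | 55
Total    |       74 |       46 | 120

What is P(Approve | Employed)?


P(Approve | Employed) = 43/(43+22) = 43/65

P(Approve|Employed) = 43/65 ≈ 66.15%


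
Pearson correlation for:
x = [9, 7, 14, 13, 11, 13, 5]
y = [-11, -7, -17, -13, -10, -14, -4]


n=7, Σx=72, Σy=-76, Σxy=-867, Σx²=810, Σy²=940
r = (7×(-867) - 72×(-76))/√((7×810 - 72²)(7×940 - (-76)²))
= -597/√(486×804) = -597/√390744 ≈ -597/625.0952 ≈ -0.9551

r ≈ -0.9551


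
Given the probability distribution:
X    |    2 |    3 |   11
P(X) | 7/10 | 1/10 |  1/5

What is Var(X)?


E[X] = 39/10
E[X²] = 279/10
Var(X) = E[X²] - (E[X])² = 279/10 - 1521/100 = 1269/100

Var(X) = 1269/100 ≈ 12.6900


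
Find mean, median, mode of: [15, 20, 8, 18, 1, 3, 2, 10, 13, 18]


Sorted: [1, 2, 3, 8, 10, 13, 15, 18, 18, 20]
Mean = 108/10 = 54/5
Median = 23/2
Freq: {15: 1, 20: 1, 8: 1, 18: 2, 1: 1, 3: 1, 2: 1, 10: 1, 13: 1}
Mode: [18]

Mean=54/5, Median=23/2, Mode=18


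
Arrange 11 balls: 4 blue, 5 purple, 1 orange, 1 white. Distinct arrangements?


11!/(4!×5!×1!×1!) = 13860

13860


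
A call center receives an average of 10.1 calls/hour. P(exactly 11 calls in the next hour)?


Poisson(λ=10.1): P(X=11) = e^(-λ)×λ^k/k!
= e^(-10.1) × 10.1^11 / 11!
≈ 4.107955523e-05 × 111566834667 / 39916800 ≈ 0.114817

P(X=11) ≈ 0.114817 ≈ 11.48%


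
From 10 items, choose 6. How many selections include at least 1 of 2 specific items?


Complement: C(10,6) - C(8,6) = 210 - 28 = 182

182


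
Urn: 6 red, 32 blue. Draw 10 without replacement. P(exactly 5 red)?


Hypergeometric: C(6,5)×C(32,5)/C(38,10)
= 6×201376/472733756 = 336/131461

P(X=5) = 336/131461 ≈ 0.26%


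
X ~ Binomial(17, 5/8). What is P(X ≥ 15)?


P(X ≥ 15) = Σ P(X=i) for i=15..17
P(X=15) = 4669189453125/281474976710656
P(X=16) = 7781982421875/2251799813685248
P(X=17) = 762939453125/2251799813685248
Sum = 1434326171875/70368744177664

P(X ≥ 15) = 1434326171875/70368744177664 ≈ 2.04%


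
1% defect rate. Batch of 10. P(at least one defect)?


P(all good) = (99/100)^10 = 90438207500880449001/100000000000000000000
P(≥1 defect) = 9561792499119550999/100000000000000000000

P = 9561792499119550999/100000000000000000000 ≈ 9.56%


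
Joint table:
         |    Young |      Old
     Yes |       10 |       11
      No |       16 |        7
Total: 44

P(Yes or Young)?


P(Yes∨Young) = P(Yes) + P(Young) - P(Yes∧Young)
= (21 + 26 - 10)/44 = 37/44

P = 37/44 ≈ 84.09%


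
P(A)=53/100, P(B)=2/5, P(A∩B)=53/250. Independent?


P(A)×P(B) = 53/250
P(A∩B) = 53/250
Equal ✓ → Independent

Yes, independent


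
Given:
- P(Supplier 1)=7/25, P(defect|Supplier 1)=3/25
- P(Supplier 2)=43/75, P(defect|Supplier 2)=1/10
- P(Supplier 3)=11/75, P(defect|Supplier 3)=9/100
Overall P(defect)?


P(B) = Σ P(B|Aᵢ)×P(Aᵢ)
  3/25×7/25 = 21/625
  1/10×43/75 = 43/750
  9/100×11/75 = 33/2500
Sum = 781/7500

P(defect) = 781/7500 ≈ 10.41%


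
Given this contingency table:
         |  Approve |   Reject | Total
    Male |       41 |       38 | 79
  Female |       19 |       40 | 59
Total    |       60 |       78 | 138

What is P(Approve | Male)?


P(Approve | Male) = 41/(41+38) = 41/79

P(Approve|Male) = 41/79 ≈ 51.90%


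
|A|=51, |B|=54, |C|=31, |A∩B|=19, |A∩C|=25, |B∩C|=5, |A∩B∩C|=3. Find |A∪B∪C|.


|A∪B∪C| = 51+54+31-19-25-5+3 = 90

|A∪B∪C| = 90


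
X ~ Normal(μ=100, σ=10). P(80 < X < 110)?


z₁=(80-100)/10=-2.0, z₂=(110-100)/10=1.0
P = Φ(1.0) - Φ(-2.0) = 0.841345 - 0.022750 = 0.818595 ≈ 0.8186

P(80 < X < 110) ≈ 0.8186


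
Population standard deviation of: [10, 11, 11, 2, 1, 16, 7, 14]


Mean = 72/8 = 9
  (10-9)²=1
  (11-9)²=4
  (11-9)²=4
  (2-9)²=49
  (1-9)²=64
  (16-9)²=49
  (7-9)²=4
  (14-9)²=25
Σ(x-μ)² = 200
σ² = 200/8 = 25

σ = √(25) ≈ 5.0000


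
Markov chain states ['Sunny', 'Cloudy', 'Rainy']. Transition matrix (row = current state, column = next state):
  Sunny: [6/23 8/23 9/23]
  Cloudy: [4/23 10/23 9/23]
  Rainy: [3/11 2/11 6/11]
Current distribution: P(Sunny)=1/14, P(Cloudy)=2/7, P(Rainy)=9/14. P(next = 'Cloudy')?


P(next=Cloudy) = Σᵢ P(now=i)×P(i→Cloudy)
= 1/14×8/23 + 2/7×10/23 + 9/14×2/11
= 4/161 + 20/161 + 9/77 = 471/1771

P = 471/1771 ≈ 0.2660


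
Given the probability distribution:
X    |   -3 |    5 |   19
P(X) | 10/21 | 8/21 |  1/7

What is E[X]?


E[X] = Σ x·P(X=x)
= (-3)×(10/21) + (5)×(8/21) + (19)×(1/7)
= 67/21

E[X] = 67/21


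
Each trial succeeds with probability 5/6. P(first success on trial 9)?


Geometric: P(X=9) = (1-p)^(k-1)×p = (1/6)^8×5/6 = 5/10077696

P(X=9) = 5/10077696 ≈ 0.00%


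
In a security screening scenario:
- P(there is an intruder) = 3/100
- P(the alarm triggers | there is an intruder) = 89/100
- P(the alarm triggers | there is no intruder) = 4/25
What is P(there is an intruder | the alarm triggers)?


Using Bayes' theorem:
P(A|B) = P(B|A)·P(A) / P(B)

P(the alarm triggers) = 89/100 × 3/100 + 4/25 × 97/100
= 267/10000 + 97/625 = 1819/10000

P(there is an intruder|the alarm triggers) = (267/10000) / (1819/10000) = 267/1819

P(there is an intruder|the alarm triggers) = 267/1819 ≈ 14.68%


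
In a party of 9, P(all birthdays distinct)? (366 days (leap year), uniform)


P(all different) = Π(366-i)/366 for i=0..8
= (366/366)×(365/366)×...×(358/366)
= 0.905624

P ≈ 0.9056 ≈ 90.56%


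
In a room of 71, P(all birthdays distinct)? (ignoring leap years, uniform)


P(all different) = Π(365-i)/365 for i=0..70
= (365/365)×(364/365)×...×(295/365)
= 0.000679

P ≈ 0.0007 ≈ 0.07%


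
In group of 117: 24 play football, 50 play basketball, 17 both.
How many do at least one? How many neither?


|A∪B| = 24+50-17 = 57
Neither = 117-57 = 60

At least one: 57; Neither: 60


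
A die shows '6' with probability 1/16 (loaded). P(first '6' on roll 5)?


Geometric: P(X=5) = (1-p)^(k-1)×p = (15/16)^4×1/16 = 50625/1048576

P(X=5) = 50625/1048576 ≈ 4.83%


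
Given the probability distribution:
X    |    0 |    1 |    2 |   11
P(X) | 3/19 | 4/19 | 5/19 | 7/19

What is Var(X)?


E[X] = 91/19
E[X²] = 871/19
Var(X) = E[X²] - (E[X])² = 871/19 - 8281/361 = 8268/361

Var(X) = 8268/361 ≈ 22.9030


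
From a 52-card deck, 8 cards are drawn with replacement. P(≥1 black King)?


P(not a black King) = 50/52 = 25/26
P(none in 8 draws) = (25/26)^8 = 152587890625/208827064576
P(≥1 black King) = 1 - 152587890625/208827064576 = 56239173951/208827064576

P = 56239173951/208827064576 ≈ 26.93%


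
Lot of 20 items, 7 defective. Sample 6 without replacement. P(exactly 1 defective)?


Hypergeometric: C(7,1)×C(13,5)/C(20,6)
= 7×1287/38760 = 3003/12920

P(X=1) = 3003/12920 ≈ 23.24%


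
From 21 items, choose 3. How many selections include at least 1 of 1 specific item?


Complement: C(21,3) - C(20,3) = 1330 - 1140 = 190

190


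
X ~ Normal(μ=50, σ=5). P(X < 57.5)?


z = (57.5-50)/5 = 1.5
P(Z < 1.5) = 0.9332

P(X < 57.5) ≈ 0.9332


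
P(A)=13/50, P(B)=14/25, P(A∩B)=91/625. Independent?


P(A)×P(B) = 91/625
P(A∩B) = 91/625
Equal ✓ → Independent

Yes, independent


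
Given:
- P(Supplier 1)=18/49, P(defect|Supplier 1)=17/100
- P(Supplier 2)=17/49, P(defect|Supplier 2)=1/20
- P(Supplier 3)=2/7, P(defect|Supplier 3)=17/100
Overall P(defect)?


P(B) = Σ P(B|Aᵢ)×P(Aᵢ)
  17/100×18/49 = 153/2450
  1/20×17/49 = 17/980
  17/100×2/7 = 17/350
Sum = 629/4900

P(defect) = 629/4900 ≈ 12.84%


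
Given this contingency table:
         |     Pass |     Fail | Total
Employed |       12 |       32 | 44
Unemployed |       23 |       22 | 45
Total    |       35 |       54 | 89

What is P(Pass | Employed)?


P(Pass | Employed) = 12/(12+32) = 12/44 = 3/11

P(Pass|Employed) = 3/11 ≈ 27.27%


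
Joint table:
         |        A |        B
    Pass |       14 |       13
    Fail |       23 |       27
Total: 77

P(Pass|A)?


P(Pass|A) = 14/(14+23) = 14/37

P = 14/37 ≈ 37.84%


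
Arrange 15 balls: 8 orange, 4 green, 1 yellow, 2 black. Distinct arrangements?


15!/(8!×4!×1!×2!) = 675675

675675


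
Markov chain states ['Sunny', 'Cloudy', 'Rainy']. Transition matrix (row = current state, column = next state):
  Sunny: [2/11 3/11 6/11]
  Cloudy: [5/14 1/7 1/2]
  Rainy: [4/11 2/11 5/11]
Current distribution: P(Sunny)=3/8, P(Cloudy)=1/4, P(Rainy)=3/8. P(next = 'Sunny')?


P(next=Sunny) = Σᵢ P(now=i)×P(i→Sunny)
= 3/8×2/11 + 1/4×5/14 + 3/8×4/11
= 3/44 + 5/56 + 3/22 = 181/616

P = 181/616 ≈ 0.2938


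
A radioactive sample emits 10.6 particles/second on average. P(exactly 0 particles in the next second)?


Poisson(λ=10.6): P(X=0) = e^(-λ)×λ^k/k!
= e^(-10.6) × 10.6^0 / 0!
≈ 2.491600973e-05 × 1 / 1 ≈ 0.000025

P(X=0) ≈ 0.000025 ≈ 0.00%


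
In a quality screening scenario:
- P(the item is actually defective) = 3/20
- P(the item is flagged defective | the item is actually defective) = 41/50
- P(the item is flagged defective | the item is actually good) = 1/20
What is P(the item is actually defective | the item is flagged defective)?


Using Bayes' theorem:
P(A|B) = P(B|A)·P(A) / P(B)

P(the item is flagged defective) = 41/50 × 3/20 + 1/20 × 17/20
= 123/1000 + 17/400 = 331/2000

P(the item is actually defective|the item is flagged defective) = (123/1000) / (331/2000) = 246/331

P(the item is actually defective|the item is flagged defective) = 246/331 ≈ 74.32%


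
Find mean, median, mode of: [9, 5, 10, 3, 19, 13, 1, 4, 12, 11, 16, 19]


Sorted: [1, 3, 4, 5, 9, 10, 11, 12, 13, 16, 19, 19]
Mean = 122/12 = 61/6
Median = 21/2
Freq: {9: 1, 5: 1, 10: 1, 3: 1, 19: 2, 13: 1, 1: 1, 4: 1, 12: 1, 11: 1, 16: 1}
Mode: [19]

Mean=61/6, Median=21/2, Mode=19


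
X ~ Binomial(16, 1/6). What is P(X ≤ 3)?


P(X ≤ 3) = Σ P(X=i) for i=0..3
P(X=0) = 152587890625/2821109907456
P(X=1) = 30517578125/176319369216
P(X=2) = 30517578125/117546246144
P(X=3) = 42724609375/176319369216
Sum = 2056884765625/2821109907456

P(X ≤ 3) = 2056884765625/2821109907456 ≈ 72.91%


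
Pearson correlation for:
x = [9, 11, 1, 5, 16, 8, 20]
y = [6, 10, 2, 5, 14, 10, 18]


n=7, Σx=70, Σy=65, Σxy=855, Σx²=948, Σy²=785
r = (7×855 - 70×65)/√((7×948 - 70²)(7×785 - 65²))
= 1435/√(1736×1270) = 1435/√2204720 ≈ 1435/1484.8300 ≈ 0.9664

r ≈ 0.9664


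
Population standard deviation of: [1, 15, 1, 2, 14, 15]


Mean = 48/6 = 8
  (1-8)²=49
  (15-8)²=49
  (1-8)²=49
  (2-8)²=36
  (14-8)²=36
  (15-8)²=49
Σ(x-μ)² = 268
σ² = 268/6 = 134/3

σ = √(134/3) ≈ 6.6833


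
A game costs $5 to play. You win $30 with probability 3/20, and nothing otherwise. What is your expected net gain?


E[gain] = (30-5)×3/20 + (-5)×17/20
= 15/4 - 17/4 = -1/2

Expected net gain = $-1/2 ≈ $-0.50


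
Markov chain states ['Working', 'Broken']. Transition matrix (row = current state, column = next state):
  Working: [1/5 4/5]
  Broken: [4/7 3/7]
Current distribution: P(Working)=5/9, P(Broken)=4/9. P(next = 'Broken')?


P(next=Broken) = Σᵢ P(now=i)×P(i→Broken)
= 5/9×4/5 + 4/9×3/7
= 4/9 + 4/21 = 40/63

P = 40/63 ≈ 0.6349


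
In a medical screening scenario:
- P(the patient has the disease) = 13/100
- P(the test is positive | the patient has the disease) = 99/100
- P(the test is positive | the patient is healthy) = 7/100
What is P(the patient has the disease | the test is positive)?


Using Bayes' theorem:
P(A|B) = P(B|A)·P(A) / P(B)

P(the test is positive) = 99/100 × 13/100 + 7/100 × 87/100
= 1287/10000 + 609/10000 = 237/1250

P(the patient has the disease|the test is positive) = (1287/10000) / (237/1250) = 429/632

P(the patient has the disease|the test is positive) = 429/632 ≈ 67.88%


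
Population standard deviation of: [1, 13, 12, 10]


Mean = 36/4 = 9
  (1-9)²=64
  (13-9)²=16
  (12-9)²=9
  (10-9)²=1
Σ(x-μ)² = 90
σ² = 90/4 = 45/2

σ = √(45/2) ≈ 4.7434


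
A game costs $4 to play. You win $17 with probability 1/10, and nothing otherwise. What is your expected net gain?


E[gain] = (17-4)×1/10 + (-4)×9/10
= 13/10 - 18/5 = -23/10

Expected net gain = $-23/10 ≈ $-2.30


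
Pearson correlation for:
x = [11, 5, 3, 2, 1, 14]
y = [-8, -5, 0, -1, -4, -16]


n=6, Σx=36, Σy=-34, Σxy=-343, Σx²=356, Σy²=362
r = (6×(-343) - 36×(-34))/√((6×356 - 36²)(6×362 - (-34)²))
= -834/√(840×1016) = -834/√853440 ≈ -834/923.8182 ≈ -0.9028

r ≈ -0.9028


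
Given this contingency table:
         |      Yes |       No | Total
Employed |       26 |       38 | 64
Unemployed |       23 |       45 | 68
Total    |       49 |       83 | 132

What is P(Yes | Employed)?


P(Yes | Employed) = 26/(26+38) = 26/64 = 13/32

P(Yes|Employed) = 13/32 ≈ 40.62%
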